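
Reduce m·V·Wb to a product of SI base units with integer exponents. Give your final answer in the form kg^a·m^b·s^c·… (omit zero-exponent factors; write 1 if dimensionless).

V = kg·m²·s⁻³·A⁻¹.
Wb = kg·m²·s⁻²·A⁻¹.
Combining: m·V·Wb = m · (kg·m²·s⁻³·A⁻¹) · (kg·m²·s⁻²·A⁻¹) = kg²·m⁵·s⁻⁵·A⁻².

kg²·m⁵·s⁻⁵·A⁻²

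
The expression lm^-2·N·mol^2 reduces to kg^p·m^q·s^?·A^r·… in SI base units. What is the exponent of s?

lm = cd·sr = cd (luminous flux; sr is dimensionless).
So lm⁻² = cd⁻².
N = kg·m/s² = kg·m·s⁻² (force = mass × acceleration).
Combining: lm⁻²·N·mol² = cd⁻² · (kg·m·s⁻²) · mol² = kg·m·s⁻²·mol²·cd⁻².
The exponent of s is -2.

-2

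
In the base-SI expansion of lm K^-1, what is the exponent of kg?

0

lm = cd·sr = cd (luminous flux; sr is dimensionless).
Combining: lm·K⁻¹ = cd · K⁻¹ = K⁻¹·cd.
The exponent of kg is 0.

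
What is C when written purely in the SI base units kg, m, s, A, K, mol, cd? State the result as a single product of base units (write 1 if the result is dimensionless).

C = A·s = s·A (charge = current × time).

s·A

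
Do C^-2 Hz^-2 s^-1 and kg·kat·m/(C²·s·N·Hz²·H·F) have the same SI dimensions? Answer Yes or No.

No

Left side:
  C = A·s = s·A (charge = current × time).
  So C⁻² = s⁻²·A⁻².
  Hz = 1/s = s⁻¹ (frequency is cycles per second).
  So Hz⁻² = s².
  Combining: C⁻²·Hz⁻²·s⁻¹ = (s⁻²·A⁻²) · s² · s⁻¹ = s⁻¹·A⁻².
Right side:
  C = s·A.
  So C⁻² = s⁻²·A⁻².
  kat = s⁻¹·mol.
  N = kg·m·s⁻².
  So N⁻¹ = kg⁻¹·m⁻¹·s².
  Hz = s⁻¹.
  So Hz⁻² = s².
  H = kg·m²·s⁻²·A⁻².
  So H⁻¹ = kg⁻¹·m⁻²·s²·A².
  F = kg⁻¹·m⁻²·s⁴·A².
  So F⁻¹ = kg·m²·s⁻⁴·A⁻².
  Combining: C⁻²·kg·s⁻¹·kat·N⁻¹·m·Hz⁻²·H⁻¹·F⁻¹ = (s⁻²·A⁻²) · kg · s⁻¹ · (s⁻¹·mol) · (kg⁻¹·m⁻¹·s²) · m · s² · (kg⁻¹·m⁻²·s²·A²) · (kg·m²·s⁻⁴·A⁻²) = s⁻²·A⁻²·mol.
Left is s⁻¹·A⁻²; right is s⁻²·A⁻²·mol — different.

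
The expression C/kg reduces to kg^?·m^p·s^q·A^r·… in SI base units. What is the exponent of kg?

C = A·s = s·A (charge = current × time).
Combining: C·kg⁻¹ = (s·A) · kg⁻¹ = kg⁻¹·s·A.
The exponent of kg is -1.

-1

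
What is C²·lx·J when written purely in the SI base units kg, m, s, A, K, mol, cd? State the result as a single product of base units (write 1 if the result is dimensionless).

kg·A²·cd

C = s·A.
So C² = s²·A².
lx = m⁻²·cd.
J = kg·m²·s⁻².
Combining: C²·lx·J = (s²·A²) · (m⁻²·cd) · (kg·m²·s⁻²) = kg·A²·cd.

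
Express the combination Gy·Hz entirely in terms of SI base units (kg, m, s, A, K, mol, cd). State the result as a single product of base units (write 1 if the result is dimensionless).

Gy = m²·s⁻².
Hz = s⁻¹.
Combining: Gy·Hz = (m²·s⁻²) · s⁻¹ = m²·s⁻³.

m²·s⁻³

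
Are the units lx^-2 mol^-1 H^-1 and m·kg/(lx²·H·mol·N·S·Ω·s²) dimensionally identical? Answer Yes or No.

Yes

Left side:
  lx = lm/m² (illuminance = luminous flux per area),
      = m⁻²·cd.
  So lx⁻² = m⁴·cd⁻².
  H = Wb/A (inductance = flux per current),
      = kg·m²·s⁻²·A⁻².
  So H⁻¹ = kg⁻¹·m⁻²·s²·A².
  Combining: lx⁻²·mol⁻¹·H⁻¹ = (m⁴·cd⁻²) · mol⁻¹ · (kg⁻¹·m⁻²·s²·A²) = kg⁻¹·m²·s²·A²·mol⁻¹·cd⁻².
Right side:
  lx = lm/m² (illuminance = luminous flux per area),
      = m⁻²·cd.
  So lx⁻² = m⁴·cd⁻².
  H = Wb/A (inductance = flux per current),
      = kg·m²·s⁻²·A⁻².
  So H⁻¹ = kg⁻¹·m⁻²·s²·A².
  N = kg·m/s² = kg·m·s⁻² (force = mass × acceleration).
  So N⁻¹ = kg⁻¹·m⁻¹·s².
  S = 1/Ω (conductance is reciprocal resistance),
      = kg⁻¹·m⁻²·s³·A².
  So S⁻¹ = kg·m²·s⁻³·A⁻².
  Ω = V/A (resistance = voltage per current),
      = kg·m²·s⁻³·A⁻².
  So Ω⁻¹ = kg⁻¹·m⁻²·s³·A².
  Combining: m·lx⁻²·H⁻¹·mol⁻¹·kg·N⁻¹·S⁻¹·Ω⁻¹·s⁻² = m · (m⁴·cd⁻²) · (kg⁻¹·m⁻²·s²·A²) · mol⁻¹ · kg · (kg⁻¹·m⁻¹·s²) · (kg·m²·s⁻³·A⁻²) · (kg⁻¹·m⁻²·s³·A²) · s⁻² = kg⁻¹·m²·s²·A²·mol⁻¹·cd⁻².
Both reduce to kg⁻¹·m²·s²·A²·mol⁻¹·cd⁻².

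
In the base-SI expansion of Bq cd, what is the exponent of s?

-1

Bq = s⁻¹.
Combining: Bq·cd = s⁻¹ · cd = s⁻¹·cd.
The exponent of s is -1.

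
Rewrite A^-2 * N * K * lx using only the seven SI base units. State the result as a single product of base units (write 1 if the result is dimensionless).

N = kg·m·s⁻².
lx = m⁻²·cd.
Combining: A⁻²·N·K·lx = A⁻² · (kg·m·s⁻²) · K · (m⁻²·cd) = kg·m⁻¹·s⁻²·A⁻²·K·cd.

kg·m⁻¹·s⁻²·A⁻²·K·cd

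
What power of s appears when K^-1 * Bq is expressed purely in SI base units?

-1

Bq = s⁻¹.
Combining: K⁻¹·Bq = K⁻¹ · s⁻¹ = s⁻¹·K⁻¹.
The exponent of s is -1.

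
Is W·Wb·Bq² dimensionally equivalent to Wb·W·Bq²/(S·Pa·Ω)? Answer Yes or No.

No

Left side:
  W = J/s (power = energy per time),
      = kg·m²·s⁻³.
  Wb = V·s (flux: a volt is a weber per second),
      = kg·m²·s⁻²·A⁻¹.
  Bq = 1/s = s⁻¹ (activity is decays per second).
  So Bq² = s⁻².
  Combining: W·Wb·Bq² = (kg·m²·s⁻³) · (kg·m²·s⁻²·A⁻¹) · s⁻² = kg²·m⁴·s⁻⁷·A⁻¹.
Right side:
  S = kg⁻¹·m⁻²·s³·A².
  So S⁻¹ = kg·m²·s⁻³·A⁻².
  Wb = kg·m²·s⁻²·A⁻¹.
  Pa = kg·m⁻¹·s⁻².
  So Pa⁻¹ = kg⁻¹·m·s².
  W = kg·m²·s⁻³.
  Ω = kg·m²·s⁻³·A⁻².
  So Ω⁻¹ = kg⁻¹·m⁻²·s³·A².
  Bq = s⁻¹.
  So Bq² = s⁻².
  Combining: S⁻¹·Wb·Pa⁻¹·W·Ω⁻¹·Bq² = (kg·m²·s⁻³·A⁻²) · (kg·m²·s⁻²·A⁻¹) · (kg⁻¹·m·s²) · (kg·m²·s⁻³) · (kg⁻¹·m⁻²·s³·A²) · s⁻² = kg·m⁵·s⁻⁵·A⁻¹.
Left is kg²·m⁴·s⁻⁷·A⁻¹; right is kg·m⁵·s⁻⁵·A⁻¹ — different.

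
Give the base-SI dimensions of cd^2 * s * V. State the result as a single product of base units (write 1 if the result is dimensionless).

V = W/A (potential = power per current),
    = kg·m²·s⁻³·A⁻¹.
Combining: cd²·s·V = cd² · s · (kg·m²·s⁻³·A⁻¹) = kg·m²·s⁻²·A⁻¹·cd².

kg·m²·s⁻²·A⁻¹·cd²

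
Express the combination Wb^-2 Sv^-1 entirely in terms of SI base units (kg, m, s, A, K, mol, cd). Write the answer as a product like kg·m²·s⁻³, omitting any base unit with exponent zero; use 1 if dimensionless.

Wb = kg·m²·s⁻²·A⁻¹.
So Wb⁻² = kg⁻²·m⁻⁴·s⁴·A².
Sv = m²·s⁻².
So Sv⁻¹ = m⁻²·s².
Combining: Wb⁻²·Sv⁻¹ = (kg⁻²·m⁻⁴·s⁴·A²) · (m⁻²·s²) = kg⁻²·m⁻⁶·s⁶·A².

kg⁻²·m⁻⁶·s⁶·A²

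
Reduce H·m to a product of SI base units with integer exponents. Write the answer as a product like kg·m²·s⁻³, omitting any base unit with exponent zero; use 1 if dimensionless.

kg·m³·s⁻²·A⁻²

H = kg·m²·s⁻²·A⁻².
Combining: H·m = (kg·m²·s⁻²·A⁻²) · m = kg·m³·s⁻²·A⁻².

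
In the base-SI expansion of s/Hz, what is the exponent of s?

2

Hz = 1/s = s⁻¹ (frequency is cycles per second).
So Hz⁻¹ = s.
Combining: s·Hz⁻¹ = s · s = s².
The exponent of s is 2.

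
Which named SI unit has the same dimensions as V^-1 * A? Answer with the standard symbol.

V = kg·m²·s⁻³·A⁻¹.
So V⁻¹ = kg⁻¹·m⁻²·s³·A.
Combining: V⁻¹·A = (kg⁻¹·m⁻²·s³·A) · A = kg⁻¹·m⁻²·s³·A².
kg⁻¹·m⁻²·s³·A² is the base-SI form of the siemens.

S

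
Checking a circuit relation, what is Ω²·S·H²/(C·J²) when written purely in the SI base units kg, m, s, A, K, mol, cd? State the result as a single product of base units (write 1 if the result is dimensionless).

C = s·A.
So C⁻¹ = s⁻¹·A⁻¹.
Ω = kg·m²·s⁻³·A⁻².
So Ω² = kg²·m⁴·s⁻⁶·A⁻⁴.
S = kg⁻¹·m⁻²·s³·A².
J = kg·m²·s⁻².
So J⁻² = kg⁻²·m⁻⁴·s⁴.
H = kg·m²·s⁻²·A⁻².
So H² = kg²·m⁴·s⁻⁴·A⁻⁴.
Combining: C⁻¹·Ω²·S·J⁻²·H² = (s⁻¹·A⁻¹) · (kg²·m⁴·s⁻⁶·A⁻⁴) · (kg⁻¹·m⁻²·s³·A²) · (kg⁻²·m⁻⁴·s⁴) · (kg²·m⁴·s⁻⁴·A⁻⁴) = kg·m²·s⁻⁴·A⁻⁷.

kg·m²·s⁻⁴·A⁻⁷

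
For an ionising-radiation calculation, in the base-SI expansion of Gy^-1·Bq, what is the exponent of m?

Gy = m²·s⁻².
So Gy⁻¹ = m⁻²·s².
Bq = s⁻¹.
Combining: Gy⁻¹·Bq = (m⁻²·s²) · s⁻¹ = m⁻²·s.
The exponent of m is -2.

-2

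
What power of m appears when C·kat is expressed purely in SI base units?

0

C = s·A.
kat = s⁻¹·mol.
Combining: C·kat = (s·A) · (s⁻¹·mol) = A·mol.
The exponent of m is 0.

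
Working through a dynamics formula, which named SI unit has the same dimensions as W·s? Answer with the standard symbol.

W = J/s (power = energy per time),
    = kg·m²·s⁻³.
Combining: W·s = (kg·m²·s⁻³) · s = kg·m²·s⁻².
kg·m²·s⁻² is the base-SI form of the joule.

J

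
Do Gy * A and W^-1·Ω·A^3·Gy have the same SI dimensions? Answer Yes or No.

Yes

Left side:
  Gy = J/kg (absorbed dose = energy per mass),
      = m²·s⁻².
  Combining: Gy·A = (m²·s⁻²) · A = m²·s⁻²·A.
Right side:
  W = J/s (power = energy per time),
      = kg·m²·s⁻³.
  So W⁻¹ = kg⁻¹·m⁻²·s³.
  Ω = V/A (resistance = voltage per current),
      = kg·m²·s⁻³·A⁻².
  Gy = J/kg (absorbed dose = energy per mass),
      = m²·s⁻².
  Combining: W⁻¹·Ω·A³·Gy = (kg⁻¹·m⁻²·s³) · (kg·m²·s⁻³·A⁻²) · A³ · (m²·s⁻²) = m²·s⁻²·A.
Both reduce to m²·s⁻²·A.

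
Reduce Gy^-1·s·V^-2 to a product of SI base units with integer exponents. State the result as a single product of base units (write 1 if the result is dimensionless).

kg⁻²·m⁻⁶·s⁹·A²

Gy = J/kg (absorbed dose = energy per mass),
    = m²·s⁻².
So Gy⁻¹ = m⁻²·s².
V = W/A (potential = power per current),
    = kg·m²·s⁻³·A⁻¹.
So V⁻² = kg⁻²·m⁻⁴·s⁶·A².
Combining: Gy⁻¹·s·V⁻² = (m⁻²·s²) · s · (kg⁻²·m⁻⁴·s⁶·A²) = kg⁻²·m⁻⁶·s⁹·A².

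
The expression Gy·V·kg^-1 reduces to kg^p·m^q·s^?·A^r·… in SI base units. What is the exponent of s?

-5

Gy = J/kg (absorbed dose = energy per mass),
    = m²·s⁻².
V = W/A (potential = power per current),
    = kg·m²·s⁻³·A⁻¹.
Combining: Gy·V·kg⁻¹ = (m²·s⁻²) · (kg·m²·s⁻³·A⁻¹) · kg⁻¹ = m⁴·s⁻⁵·A⁻¹.
The exponent of s is -5.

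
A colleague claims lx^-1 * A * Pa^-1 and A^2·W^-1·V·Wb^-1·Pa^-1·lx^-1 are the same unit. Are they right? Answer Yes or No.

No

Left side:
  lx = lm/m² (illuminance = luminous flux per area),
      = m⁻²·cd.
  So lx⁻¹ = m²·cd⁻¹.
  Pa = N/m² (pressure = force per area),
      = kg·m⁻¹·s⁻².
  So Pa⁻¹ = kg⁻¹·m·s².
  Combining: lx⁻¹·A·Pa⁻¹ = (m²·cd⁻¹) · A · (kg⁻¹·m·s²) = kg⁻¹·m³·s²·A·cd⁻¹.
Right side:
  W = J/s (power = energy per time),
      = kg·m²·s⁻³.
  So W⁻¹ = kg⁻¹·m⁻²·s³.
  V = W/A (potential = power per current),
      = kg·m²·s⁻³·A⁻¹.
  Wb = V·s (flux: a volt is a weber per second),
      = kg·m²·s⁻²·A⁻¹.
  So Wb⁻¹ = kg⁻¹·m⁻²·s²·A.
  Pa = N/m² (pressure = force per area),
      = kg·m⁻¹·s⁻².
  So Pa⁻¹ = kg⁻¹·m·s².
  lx = lm/m² (illuminance = luminous flux per area),
      = m⁻²·cd.
  So lx⁻¹ = m²·cd⁻¹.
  Combining: A²·W⁻¹·V·Wb⁻¹·Pa⁻¹·lx⁻¹ = A² · (kg⁻¹·m⁻²·s³) · (kg·m²·s⁻³·A⁻¹) · (kg⁻¹·m⁻²·s²·A) · (kg⁻¹·m·s²) · (m²·cd⁻¹) = kg⁻²·m·s⁴·A²·cd⁻¹.
Left is kg⁻¹·m³·s²·A·cd⁻¹; right is kg⁻²·m·s⁴·A²·cd⁻¹ — different.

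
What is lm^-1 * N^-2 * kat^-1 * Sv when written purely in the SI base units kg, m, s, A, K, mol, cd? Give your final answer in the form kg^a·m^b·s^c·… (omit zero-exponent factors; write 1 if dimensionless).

lm = cd.
So lm⁻¹ = cd⁻¹.
N = kg·m·s⁻².
So N⁻² = kg⁻²·m⁻²·s⁴.
kat = s⁻¹·mol.
So kat⁻¹ = s·mol⁻¹.
Sv = m²·s⁻².
Combining: lm⁻¹·N⁻²·kat⁻¹·Sv = cd⁻¹ · (kg⁻²·m⁻²·s⁴) · (s·mol⁻¹) · (m²·s⁻²) = kg⁻²·s³·mol⁻¹·cd⁻¹.

kg⁻²·s³·mol⁻¹·cd⁻¹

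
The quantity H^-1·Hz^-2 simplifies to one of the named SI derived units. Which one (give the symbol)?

H = Wb/A (inductance = flux per current),
    = kg·m²·s⁻²·A⁻².
So H⁻¹ = kg⁻¹·m⁻²·s²·A².
Hz = 1/s = s⁻¹ (frequency is cycles per second).
So Hz⁻² = s².
Combining: H⁻¹·Hz⁻² = (kg⁻¹·m⁻²·s²·A²) · s² = kg⁻¹·m⁻²·s⁴·A².
kg⁻¹·m⁻²·s⁴·A² is the base-SI form of the farad.

F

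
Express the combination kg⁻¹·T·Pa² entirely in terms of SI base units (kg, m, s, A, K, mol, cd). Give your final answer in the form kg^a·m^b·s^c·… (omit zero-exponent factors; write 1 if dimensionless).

T = Wb/m² (flux density = flux per area),
    = kg·s⁻²·A⁻¹.
Pa = N/m² (pressure = force per area),
    = kg·m⁻¹·s⁻².
So Pa² = kg²·m⁻²·s⁻⁴.
Combining: kg⁻¹·T·Pa² = kg⁻¹ · (kg·s⁻²·A⁻¹) · (kg²·m⁻²·s⁻⁴) = kg²·m⁻²·s⁻⁶·A⁻¹.

kg²·m⁻²·s⁻⁶·A⁻¹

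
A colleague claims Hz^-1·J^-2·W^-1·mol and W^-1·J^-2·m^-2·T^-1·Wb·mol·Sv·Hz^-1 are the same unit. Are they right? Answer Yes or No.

Left side:
  Hz = 1/s = s⁻¹ (frequency is cycles per second).
  So Hz⁻¹ = s.
  J = N·m (work = force × distance),
      = kg·m²·s⁻².
  So J⁻² = kg⁻²·m⁻⁴·s⁴.
  W = J/s (power = energy per time),
      = kg·m²·s⁻³.
  So W⁻¹ = kg⁻¹·m⁻²·s³.
  Combining: Hz⁻¹·J⁻²·W⁻¹·mol = s · (kg⁻²·m⁻⁴·s⁴) · (kg⁻¹·m⁻²·s³) · mol = kg⁻³·m⁻⁶·s⁸·mol.
Right side:
  W = kg·m²·s⁻³.
  So W⁻¹ = kg⁻¹·m⁻²·s³.
  J = kg·m²·s⁻².
  So J⁻² = kg⁻²·m⁻⁴·s⁴.
  T = kg·s⁻²·A⁻¹.
  So T⁻¹ = kg⁻¹·s²·A.
  Wb = kg·m²·s⁻²·A⁻¹.
  Sv = m²·s⁻².
  Hz = s⁻¹.
  So Hz⁻¹ = s.
  Combining: W⁻¹·J⁻²·m⁻²·T⁻¹·Wb·mol·Sv·Hz⁻¹ = (kg⁻¹·m⁻²·s³) · (kg⁻²·m⁻⁴·s⁴) · m⁻² · (kg⁻¹·s²·A) · (kg·m²·s⁻²·A⁻¹) · mol · (m²·s⁻²) · s = kg⁻³·m⁻⁴·s⁶·mol.
Left is kg⁻³·m⁻⁶·s⁸·mol; right is kg⁻³·m⁻⁴·s⁶·mol — different.

No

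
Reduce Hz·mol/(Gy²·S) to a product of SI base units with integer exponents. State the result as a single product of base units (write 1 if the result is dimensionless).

kg·m⁻²·A⁻²·mol

Gy = m²·s⁻².
So Gy⁻² = m⁻⁴·s⁴.
Hz = s⁻¹.
S = kg⁻¹·m⁻²·s³·A².
So S⁻¹ = kg·m²·s⁻³·A⁻².
Combining: Gy⁻²·Hz·S⁻¹·mol = (m⁻⁴·s⁴) · s⁻¹ · (kg·m²·s⁻³·A⁻²) · mol = kg·m⁻²·A⁻²·mol.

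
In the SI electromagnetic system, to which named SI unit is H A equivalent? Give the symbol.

Wb

H = kg·m²·s⁻²·A⁻².
Combining: H·A = (kg·m²·s⁻²·A⁻²) · A = kg·m²·s⁻²·A⁻¹.
kg·m²·s⁻²·A⁻¹ is the base-SI form of the weber.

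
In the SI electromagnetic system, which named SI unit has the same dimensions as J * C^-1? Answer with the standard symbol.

V

J = N·m (work = force × distance),
    = kg·m²·s⁻².
C = A·s = s·A (charge = current × time).
So C⁻¹ = s⁻¹·A⁻¹.
Combining: J·C⁻¹ = (kg·m²·s⁻²) · (s⁻¹·A⁻¹) = kg·m²·s⁻³·A⁻¹.
kg·m²·s⁻³·A⁻¹ is the base-SI form of the volt.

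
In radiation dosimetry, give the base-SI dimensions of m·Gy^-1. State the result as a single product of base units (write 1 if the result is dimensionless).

m⁻¹·s²

Gy = m²·s⁻².
So Gy⁻¹ = m⁻²·s².
Combining: m·Gy⁻¹ = m · (m⁻²·s²) = m⁻¹·s².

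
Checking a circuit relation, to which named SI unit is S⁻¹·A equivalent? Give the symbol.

S = 1/Ω (conductance is reciprocal resistance),
    = kg⁻¹·m⁻²·s³·A².
So S⁻¹ = kg·m²·s⁻³·A⁻².
Combining: S⁻¹·A = (kg·m²·s⁻³·A⁻²) · A = kg·m²·s⁻³·A⁻¹.
kg·m²·s⁻³·A⁻¹ is the base-SI form of the volt.

V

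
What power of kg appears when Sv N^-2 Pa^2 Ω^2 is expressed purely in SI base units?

2

Sv = m²·s⁻².
N = kg·m·s⁻².
So N⁻² = kg⁻²·m⁻²·s⁴.
Pa = kg·m⁻¹·s⁻².
So Pa² = kg²·m⁻²·s⁻⁴.
Ω = kg·m²·s⁻³·A⁻².
So Ω² = kg²·m⁴·s⁻⁶·A⁻⁴.
Combining: Sv·N⁻²·Pa²·Ω² = (m²·s⁻²) · (kg⁻²·m⁻²·s⁴) · (kg²·m⁻²·s⁻⁴) · (kg²·m⁴·s⁻⁶·A⁻⁴) = kg²·m²·s⁻⁸·A⁻⁴.
The exponent of kg is 2.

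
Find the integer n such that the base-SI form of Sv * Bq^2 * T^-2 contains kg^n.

Sv = m²·s⁻².
Bq = s⁻¹.
So Bq² = s⁻².
T = kg·s⁻²·A⁻¹.
So T⁻² = kg⁻²·s⁴·A².
Combining: Sv·Bq²·T⁻² = (m²·s⁻²) · s⁻² · (kg⁻²·s⁴·A²) = kg⁻²·m²·A².
The exponent of kg is -2.

-2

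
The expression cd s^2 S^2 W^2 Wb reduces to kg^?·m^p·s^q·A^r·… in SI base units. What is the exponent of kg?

S = 1/Ω (conductance is reciprocal resistance),
    = kg⁻¹·m⁻²·s³·A².
So S² = kg⁻²·m⁻⁴·s⁶·A⁴.
W = J/s (power = energy per time),
    = kg·m²·s⁻³.
So W² = kg²·m⁴·s⁻⁶.
Wb = V·s (flux: a volt is a weber per second),
    = kg·m²·s⁻²·A⁻¹.
Combining: cd·s²·S²·W²·Wb = cd · s² · (kg⁻²·m⁻⁴·s⁶·A⁴) · (kg²·m⁴·s⁻⁶) · (kg·m²·s⁻²·A⁻¹) = kg·m²·A³·cd.
The exponent of kg is 1.

1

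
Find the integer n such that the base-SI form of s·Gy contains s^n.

Gy = m²·s⁻².
Combining: s·Gy = s · (m²·s⁻²) = m²·s⁻¹.
The exponent of s is -1.

-1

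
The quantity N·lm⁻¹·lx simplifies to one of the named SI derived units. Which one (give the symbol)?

Pa

N = kg·m/s² = kg·m·s⁻² (force = mass × acceleration).
lm = cd·sr = cd (luminous flux; sr is dimensionless).
So lm⁻¹ = cd⁻¹.
lx = lm/m² (illuminance = luminous flux per area),
    = m⁻²·cd.
Combining: N·lm⁻¹·lx = (kg·m·s⁻²) · cd⁻¹ · (m⁻²·cd) = kg·m⁻¹·s⁻².
kg·m⁻¹·s⁻² is the base-SI form of the pascal.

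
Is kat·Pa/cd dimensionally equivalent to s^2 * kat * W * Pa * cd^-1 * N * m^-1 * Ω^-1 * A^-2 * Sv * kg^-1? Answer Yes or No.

Left side:
  kat = mol/s = s⁻¹·mol (catalytic activity).
  Pa = N/m² (pressure = force per area),
      = kg·m⁻¹·s⁻².
  Combining: kat·cd⁻¹·Pa = (s⁻¹·mol) · cd⁻¹ · (kg·m⁻¹·s⁻²) = kg·m⁻¹·s⁻³·mol·cd⁻¹.
Right side:
  kat = mol/s = s⁻¹·mol (catalytic activity).
  W = J/s (power = energy per time),
      = kg·m²·s⁻³.
  Pa = N/m² (pressure = force per area),
      = kg·m⁻¹·s⁻².
  N = kg·m/s² = kg·m·s⁻² (force = mass × acceleration).
  Ω = V/A (resistance = voltage per current),
      = kg·m²·s⁻³·A⁻².
  So Ω⁻¹ = kg⁻¹·m⁻²·s³·A².
  Sv = J/kg (equivalent dose = energy per mass),
      = m²·s⁻².
  Combining: s²·kat·W·Pa·cd⁻¹·N·m⁻¹·Ω⁻¹·A⁻²·Sv·kg⁻¹ = s² · (s⁻¹·mol) · (kg·m²·s⁻³) · (kg·m⁻¹·s⁻²) · cd⁻¹ · (kg·m·s⁻²) · m⁻¹ · (kg⁻¹·m⁻²·s³·A²) · A⁻² · (m²·s⁻²) · kg⁻¹ = kg·m·s⁻⁵·mol·cd⁻¹.
Left is kg·m⁻¹·s⁻³·mol·cd⁻¹; right is kg·m·s⁻⁵·mol·cd⁻¹ — different.

No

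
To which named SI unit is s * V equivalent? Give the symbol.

V = kg·m²·s⁻³·A⁻¹.
Combining: s·V = s · (kg·m²·s⁻³·A⁻¹) = kg·m²·s⁻²·A⁻¹.
kg·m²·s⁻²·A⁻¹ is the base-SI form of the weber.

Wb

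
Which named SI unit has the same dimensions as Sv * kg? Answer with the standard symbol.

Sv = J/kg (equivalent dose = energy per mass),
    = m²·s⁻².
Combining: Sv·kg = (m²·s⁻²) · kg = kg·m²·s⁻².
kg·m²·s⁻² is the base-SI form of the joule.

J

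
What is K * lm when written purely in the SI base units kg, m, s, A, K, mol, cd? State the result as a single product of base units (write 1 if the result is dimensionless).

K·cd

lm = cd·sr = cd (luminous flux; sr is dimensionless).
Combining: K·lm = K · cd = K·cd.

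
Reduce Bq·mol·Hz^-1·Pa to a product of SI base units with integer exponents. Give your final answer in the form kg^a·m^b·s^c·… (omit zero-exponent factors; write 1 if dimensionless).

Bq = 1/s = s⁻¹ (activity is decays per second).
Hz = 1/s = s⁻¹ (frequency is cycles per second).
So Hz⁻¹ = s.
Pa = N/m² (pressure = force per area),
    = kg·m⁻¹·s⁻².
Combining: Bq·mol·Hz⁻¹·Pa = s⁻¹ · mol · s · (kg·m⁻¹·s⁻²) = kg·m⁻¹·s⁻²·mol.

kg·m⁻¹·s⁻²·mol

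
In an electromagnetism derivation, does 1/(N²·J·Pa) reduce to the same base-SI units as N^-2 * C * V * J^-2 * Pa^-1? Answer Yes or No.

Yes

Left side:
  N = kg·m·s⁻².
  So N⁻² = kg⁻²·m⁻²·s⁴.
  J = kg·m²·s⁻².
  So J⁻¹ = kg⁻¹·m⁻²·s².
  Pa = kg·m⁻¹·s⁻².
  So Pa⁻¹ = kg⁻¹·m·s².
  Combining: N⁻²·J⁻¹·Pa⁻¹ = (kg⁻²·m⁻²·s⁴) · (kg⁻¹·m⁻²·s²) · (kg⁻¹·m·s²) = kg⁻⁴·m⁻³·s⁸.
Right side:
  N = kg·m/s² = kg·m·s⁻² (force = mass × acceleration).
  So N⁻² = kg⁻²·m⁻²·s⁴.
  C = A·s = s·A (charge = current × time).
  V = W/A (potential = power per current),
      = kg·m²·s⁻³·A⁻¹.
  J = N·m (work = force × distance),
      = kg·m²·s⁻².
  So J⁻² = kg⁻²·m⁻⁴·s⁴.
  Pa = N/m² (pressure = force per area),
      = kg·m⁻¹·s⁻².
  So Pa⁻¹ = kg⁻¹·m·s².
  Combining: N⁻²·C·V·J⁻²·Pa⁻¹ = (kg⁻²·m⁻²·s⁴) · (s·A) · (kg·m²·s⁻³·A⁻¹) · (kg⁻²·m⁻⁴·s⁴) · (kg⁻¹·m·s²) = kg⁻⁴·m⁻³·s⁸.
Both reduce to kg⁻⁴·m⁻³·s⁸.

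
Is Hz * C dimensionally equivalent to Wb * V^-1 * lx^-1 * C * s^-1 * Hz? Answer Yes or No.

Left side:
  Hz = 1/s = s⁻¹ (frequency is cycles per second).
  C = A·s = s·A (charge = current × time).
  Combining: Hz·C = s⁻¹ · (s·A) = A.
Right side:
  Wb = kg·m²·s⁻²·A⁻¹.
  V = kg·m²·s⁻³·A⁻¹.
  So V⁻¹ = kg⁻¹·m⁻²·s³·A.
  lx = m⁻²·cd.
  So lx⁻¹ = m²·cd⁻¹.
  C = s·A.
  Hz = s⁻¹.
  Combining: Wb·V⁻¹·lx⁻¹·C·s⁻¹·Hz = (kg·m²·s⁻²·A⁻¹) · (kg⁻¹·m⁻²·s³·A) · (m²·cd⁻¹) · (s·A) · s⁻¹ · s⁻¹ = m²·A·cd⁻¹.
Left is A; right is m²·A·cd⁻¹ — different.

No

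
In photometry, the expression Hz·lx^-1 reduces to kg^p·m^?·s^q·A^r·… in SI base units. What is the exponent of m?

2

Hz = 1/s = s⁻¹ (frequency is cycles per second).
lx = lm/m² (illuminance = luminous flux per area),
    = m⁻²·cd.
So lx⁻¹ = m²·cd⁻¹.
Combining: Hz·lx⁻¹ = s⁻¹ · (m²·cd⁻¹) = m²·s⁻¹·cd⁻¹.
The exponent of m is 2.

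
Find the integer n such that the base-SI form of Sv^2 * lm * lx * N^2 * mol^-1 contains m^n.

Sv = m²·s⁻².
So Sv² = m⁴·s⁻⁴.
lm = cd.
lx = m⁻²·cd.
N = kg·m·s⁻².
So N² = kg²·m²·s⁻⁴.
Combining: Sv²·lm·lx·N²·mol⁻¹ = (m⁴·s⁻⁴) · cd · (m⁻²·cd) · (kg²·m²·s⁻⁴) · mol⁻¹ = kg²·m⁴·s⁻⁸·mol⁻¹·cd².
The exponent of m is 4.

4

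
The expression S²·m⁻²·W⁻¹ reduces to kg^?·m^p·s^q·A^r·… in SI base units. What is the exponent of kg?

S = kg⁻¹·m⁻²·s³·A².
So S² = kg⁻²·m⁻⁴·s⁶·A⁴.
W = kg·m²·s⁻³.
So W⁻¹ = kg⁻¹·m⁻²·s³.
Combining: S²·m⁻²·W⁻¹ = (kg⁻²·m⁻⁴·s⁶·A⁴) · m⁻² · (kg⁻¹·m⁻²·s³) = kg⁻³·m⁻⁸·s⁹·A⁴.
The exponent of kg is -3.

-3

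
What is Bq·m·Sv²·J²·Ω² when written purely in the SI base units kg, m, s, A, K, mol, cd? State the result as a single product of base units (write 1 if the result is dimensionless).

kg⁴·m¹³·s⁻¹⁵·A⁻⁴

Bq = 1/s = s⁻¹ (activity is decays per second).
Sv = J/kg (equivalent dose = energy per mass),
    = m²·s⁻².
So Sv² = m⁴·s⁻⁴.
J = N·m (work = force × distance),
    = kg·m²·s⁻².
So J² = kg²·m⁴·s⁻⁴.
Ω = V/A (resistance = voltage per current),
    = kg·m²·s⁻³·A⁻².
So Ω² = kg²·m⁴·s⁻⁶·A⁻⁴.
Combining: Bq·m·Sv²·J²·Ω² = s⁻¹ · m · (m⁴·s⁻⁴) · (kg²·m⁴·s⁻⁴) · (kg²·m⁴·s⁻⁶·A⁻⁴) = kg⁴·m¹³·s⁻¹⁵·A⁻⁴.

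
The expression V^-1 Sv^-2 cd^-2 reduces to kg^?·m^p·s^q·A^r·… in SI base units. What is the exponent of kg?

-1

V = kg·m²·s⁻³·A⁻¹.
So V⁻¹ = kg⁻¹·m⁻²·s³·A.
Sv = m²·s⁻².
So Sv⁻² = m⁻⁴·s⁴.
Combining: V⁻¹·Sv⁻²·cd⁻² = (kg⁻¹·m⁻²·s³·A) · (m⁻⁴·s⁴) · cd⁻² = kg⁻¹·m⁻⁶·s⁷·A·cd⁻².
The exponent of kg is -1.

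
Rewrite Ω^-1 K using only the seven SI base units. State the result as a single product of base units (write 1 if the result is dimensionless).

Ω = kg·m²·s⁻³·A⁻².
So Ω⁻¹ = kg⁻¹·m⁻²·s³·A².
Combining: Ω⁻¹·K = (kg⁻¹·m⁻²·s³·A²) · K = kg⁻¹·m⁻²·s³·A²·K.

kg⁻¹·m⁻²·s³·A²·K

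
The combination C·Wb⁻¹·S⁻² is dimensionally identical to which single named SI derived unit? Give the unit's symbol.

C = s·A.
Wb = kg·m²·s⁻²·A⁻¹.
So Wb⁻¹ = kg⁻¹·m⁻²·s²·A.
S = kg⁻¹·m⁻²·s³·A².
So S⁻² = kg²·m⁴·s⁻⁶·A⁻⁴.
Combining: C·Wb⁻¹·S⁻² = (s·A) · (kg⁻¹·m⁻²·s²·A) · (kg²·m⁴·s⁻⁶·A⁻⁴) = kg·m²·s⁻³·A⁻².
kg·m²·s⁻³·A⁻² is the base-SI form of the ohm.

Ω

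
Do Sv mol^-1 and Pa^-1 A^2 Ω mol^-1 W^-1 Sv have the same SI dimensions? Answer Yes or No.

Left side:
  Sv = J/kg (equivalent dose = energy per mass),
      = m²·s⁻².
  Combining: Sv·mol⁻¹ = (m²·s⁻²) · mol⁻¹ = m²·s⁻²·mol⁻¹.
Right side:
  Pa = N/m² (pressure = force per area),
      = kg·m⁻¹·s⁻².
  So Pa⁻¹ = kg⁻¹·m·s².
  Ω = V/A (resistance = voltage per current),
      = kg·m²·s⁻³·A⁻².
  W = J/s (power = energy per time),
      = kg·m²·s⁻³.
  So W⁻¹ = kg⁻¹·m⁻²·s³.
  Sv = J/kg (equivalent dose = energy per mass),
      = m²·s⁻².
  Combining: Pa⁻¹·A²·Ω·mol⁻¹·W⁻¹·Sv = (kg⁻¹·m·s²) · A² · (kg·m²·s⁻³·A⁻²) · mol⁻¹ · (kg⁻¹·m⁻²·s³) · (m²·s⁻²) = kg⁻¹·m³·mol⁻¹.
Left is m²·s⁻²·mol⁻¹; right is kg⁻¹·m³·mol⁻¹ — different.

No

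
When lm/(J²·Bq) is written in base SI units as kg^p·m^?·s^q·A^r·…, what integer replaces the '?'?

-4

J = kg·m²·s⁻².
So J⁻² = kg⁻²·m⁻⁴·s⁴.
lm = cd.
Bq = s⁻¹.
So Bq⁻¹ = s.
Combining: J⁻²·lm·Bq⁻¹ = (kg⁻²·m⁻⁴·s⁴) · cd · s = kg⁻²·m⁻⁴·s⁵·cd.
The exponent of m is -4.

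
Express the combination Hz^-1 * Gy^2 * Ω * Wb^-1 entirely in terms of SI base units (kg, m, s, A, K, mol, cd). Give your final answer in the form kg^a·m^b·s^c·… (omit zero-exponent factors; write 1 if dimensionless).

m⁴·s⁻⁴·A⁻¹

Hz = 1/s = s⁻¹ (frequency is cycles per second).
So Hz⁻¹ = s.
Gy = J/kg (absorbed dose = energy per mass),
    = m²·s⁻².
So Gy² = m⁴·s⁻⁴.
Ω = V/A (resistance = voltage per current),
    = kg·m²·s⁻³·A⁻².
Wb = V·s (flux: a volt is a weber per second),
    = kg·m²·s⁻²·A⁻¹.
So Wb⁻¹ = kg⁻¹·m⁻²·s²·A.
Combining: Hz⁻¹·Gy²·Ω·Wb⁻¹ = s · (m⁴·s⁻⁴) · (kg·m²·s⁻³·A⁻²) · (kg⁻¹·m⁻²·s²·A) = m⁴·s⁻⁴·A⁻¹.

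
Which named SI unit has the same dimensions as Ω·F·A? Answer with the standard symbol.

C

Ω = kg·m²·s⁻³·A⁻².
F = kg⁻¹·m⁻²·s⁴·A².
Combining: Ω·F·A = (kg·m²·s⁻³·A⁻²) · (kg⁻¹·m⁻²·s⁴·A²) · A = s·A.
s·A is the base-SI form of the coulomb.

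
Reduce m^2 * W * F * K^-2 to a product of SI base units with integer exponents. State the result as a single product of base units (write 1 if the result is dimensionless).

W = kg·m²·s⁻³.
F = kg⁻¹·m⁻²·s⁴·A².
Combining: m²·W·F·K⁻² = m² · (kg·m²·s⁻³) · (kg⁻¹·m⁻²·s⁴·A²) · K⁻² = m²·s·A²·K⁻².

m²·s·A²·K⁻²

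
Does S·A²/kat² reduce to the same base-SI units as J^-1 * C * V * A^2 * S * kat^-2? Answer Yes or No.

Yes

Left side:
  kat = s⁻¹·mol.
  So kat⁻² = s²·mol⁻².
  S = kg⁻¹·m⁻²·s³·A².
  Combining: kat⁻²·S·A² = (s²·mol⁻²) · (kg⁻¹·m⁻²·s³·A²) · A² = kg⁻¹·m⁻²·s⁵·A⁴·mol⁻².
Right side:
  J = N·m (work = force × distance),
      = kg·m²·s⁻².
  So J⁻¹ = kg⁻¹·m⁻²·s².
  C = A·s = s·A (charge = current × time).
  V = W/A (potential = power per current),
      = kg·m²·s⁻³·A⁻¹.
  S = 1/Ω (conductance is reciprocal resistance),
      = kg⁻¹·m⁻²·s³·A².
  kat = mol/s = s⁻¹·mol (catalytic activity).
  So kat⁻² = s²·mol⁻².
  Combining: J⁻¹·C·V·A²·S·kat⁻² = (kg⁻¹·m⁻²·s²) · (s·A) · (kg·m²·s⁻³·A⁻¹) · A² · (kg⁻¹·m⁻²·s³·A²) · (s²·mol⁻²) = kg⁻¹·m⁻²·s⁵·A⁴·mol⁻².
Both reduce to kg⁻¹·m⁻²·s⁵·A⁴·mol⁻².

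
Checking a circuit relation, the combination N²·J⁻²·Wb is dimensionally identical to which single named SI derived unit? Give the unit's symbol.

N = kg·m·s⁻².
So N² = kg²·m²·s⁻⁴.
J = kg·m²·s⁻².
So J⁻² = kg⁻²·m⁻⁴·s⁴.
Wb = kg·m²·s⁻²·A⁻¹.
Combining: N²·J⁻²·Wb = (kg²·m²·s⁻⁴) · (kg⁻²·m⁻⁴·s⁴) · (kg·m²·s⁻²·A⁻¹) = kg·s⁻²·A⁻¹.
kg·s⁻²·A⁻¹ is the base-SI form of the tesla.

T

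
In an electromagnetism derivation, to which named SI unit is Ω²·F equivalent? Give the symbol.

Ω = V/A (resistance = voltage per current),
    = kg·m²·s⁻³·A⁻².
So Ω² = kg²·m⁴·s⁻⁶·A⁻⁴.
F = C/V (capacitance = charge per voltage),
    = A·s/(kg·m²·s⁻³·A⁻¹) (substituting C and V),
    = kg⁻¹·m⁻²·s⁴·A².
Combining: Ω²·F = (kg²·m⁴·s⁻⁶·A⁻⁴) · (kg⁻¹·m⁻²·s⁴·A²) = kg·m²·s⁻²·A⁻².
kg·m²·s⁻²·A⁻² is the base-SI form of the henry.

H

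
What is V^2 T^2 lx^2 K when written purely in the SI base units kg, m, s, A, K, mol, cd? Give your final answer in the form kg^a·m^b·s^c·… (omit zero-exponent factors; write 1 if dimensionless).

V = W/A (potential = power per current),
    = kg·m²·s⁻³·A⁻¹.
So V² = kg²·m⁴·s⁻⁶·A⁻².
T = Wb/m² (flux density = flux per area),
    = kg·s⁻²·A⁻¹.
So T² = kg²·s⁻⁴·A⁻².
lx = lm/m² (illuminance = luminous flux per area),
    = m⁻²·cd.
So lx² = m⁻⁴·cd².
Combining: V²·T²·lx²·K = (kg²·m⁴·s⁻⁶·A⁻²) · (kg²·s⁻⁴·A⁻²) · (m⁻⁴·cd²) · K = kg⁴·s⁻¹⁰·A⁻⁴·K·cd².

kg⁴·s⁻¹⁰·A⁻⁴·K·cd²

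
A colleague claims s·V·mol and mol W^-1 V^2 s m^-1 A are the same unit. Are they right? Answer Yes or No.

Left side:
  V = kg·m²·s⁻³·A⁻¹.
  Combining: s·V·mol = s · (kg·m²·s⁻³·A⁻¹) · mol = kg·m²·s⁻²·A⁻¹·mol.
Right side:
  W = J/s (power = energy per time),
      = kg·m²·s⁻³.
  So W⁻¹ = kg⁻¹·m⁻²·s³.
  V = W/A (potential = power per current),
      = kg·m²·s⁻³·A⁻¹.
  So V² = kg²·m⁴·s⁻⁶·A⁻².
  Combining: mol·W⁻¹·V²·s·m⁻¹·A = mol · (kg⁻¹·m⁻²·s³) · (kg²·m⁴·s⁻⁶·A⁻²) · s · m⁻¹ · A = kg·m·s⁻²·A⁻¹·mol.
Left is kg·m²·s⁻²·A⁻¹·mol; right is kg·m·s⁻²·A⁻¹·mol — different.

No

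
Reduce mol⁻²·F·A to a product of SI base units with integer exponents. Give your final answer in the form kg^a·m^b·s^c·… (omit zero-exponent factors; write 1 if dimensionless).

kg⁻¹·m⁻²·s⁴·A³·mol⁻²

F = C/V (capacitance = charge per voltage),
    = A·s/(kg·m²·s⁻³·A⁻¹) (substituting C and V),
    = kg⁻¹·m⁻²·s⁴·A².
Combining: mol⁻²·F·A = mol⁻² · (kg⁻¹·m⁻²·s⁴·A²) · A = kg⁻¹·m⁻²·s⁴·A³·mol⁻².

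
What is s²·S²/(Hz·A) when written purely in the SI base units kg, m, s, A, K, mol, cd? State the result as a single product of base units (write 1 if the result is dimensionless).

kg⁻²·m⁻⁴·s⁹·A³

Hz = 1/s = s⁻¹ (frequency is cycles per second).
So Hz⁻¹ = s.
S = 1/Ω (conductance is reciprocal resistance),
    = kg⁻¹·m⁻²·s³·A².
So S² = kg⁻²·m⁻⁴·s⁶·A⁴.
Combining: Hz⁻¹·s²·S²·A⁻¹ = s · s² · (kg⁻²·m⁻⁴·s⁶·A⁴) · A⁻¹ = kg⁻²·m⁻⁴·s⁹·A³.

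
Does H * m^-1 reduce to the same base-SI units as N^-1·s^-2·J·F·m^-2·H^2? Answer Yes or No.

Left side:
  H = Wb/A (inductance = flux per current),
      = kg·m²·s⁻²·A⁻².
  Combining: H·m⁻¹ = (kg·m²·s⁻²·A⁻²) · m⁻¹ = kg·m·s⁻²·A⁻².
Right side:
  N = kg·m·s⁻².
  So N⁻¹ = kg⁻¹·m⁻¹·s².
  J = kg·m²·s⁻².
  F = kg⁻¹·m⁻²·s⁴·A².
  H = kg·m²·s⁻²·A⁻².
  So H² = kg²·m⁴·s⁻⁴·A⁻⁴.
  Combining: N⁻¹·s⁻²·J·F·m⁻²·H² = (kg⁻¹·m⁻¹·s²) · s⁻² · (kg·m²·s⁻²) · (kg⁻¹·m⁻²·s⁴·A²) · m⁻² · (kg²·m⁴·s⁻⁴·A⁻⁴) = kg·m·s⁻²·A⁻².
Both reduce to kg·m·s⁻²·A⁻².

Yes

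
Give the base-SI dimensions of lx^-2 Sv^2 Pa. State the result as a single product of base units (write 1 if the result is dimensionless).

lx = m⁻²·cd.
So lx⁻² = m⁴·cd⁻².
Sv = m²·s⁻².
So Sv² = m⁴·s⁻⁴.
Pa = kg·m⁻¹·s⁻².
Combining: lx⁻²·Sv²·Pa = (m⁴·cd⁻²) · (m⁴·s⁻⁴) · (kg·m⁻¹·s⁻²) = kg·m⁷·s⁻⁶·cd⁻².

kg·m⁷·s⁻⁶·cd⁻²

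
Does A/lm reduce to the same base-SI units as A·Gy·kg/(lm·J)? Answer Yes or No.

Yes

Left side:
  lm = cd.
  So lm⁻¹ = cd⁻¹.
  Combining: A·lm⁻¹ = A · cd⁻¹ = A·cd⁻¹.
Right side:
  lm = cd.
  So lm⁻¹ = cd⁻¹.
  J = kg·m²·s⁻².
  So J⁻¹ = kg⁻¹·m⁻²·s².
  Gy = m²·s⁻².
  Combining: A·lm⁻¹·J⁻¹·Gy·kg = A · cd⁻¹ · (kg⁻¹·m⁻²·s²) · (m²·s⁻²) · kg = A·cd⁻¹.
Both reduce to A·cd⁻¹.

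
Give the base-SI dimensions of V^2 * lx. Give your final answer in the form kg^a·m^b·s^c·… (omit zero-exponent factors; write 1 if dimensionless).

kg²·m²·s⁻⁶·A⁻²·cd

V = W/A (potential = power per current),
    = kg·m²·s⁻³·A⁻¹.
So V² = kg²·m⁴·s⁻⁶·A⁻².
lx = lm/m² (illuminance = luminous flux per area),
    = m⁻²·cd.
Combining: V²·lx = (kg²·m⁴·s⁻⁶·A⁻²) · (m⁻²·cd) = kg²·m²·s⁻⁶·A⁻²·cd.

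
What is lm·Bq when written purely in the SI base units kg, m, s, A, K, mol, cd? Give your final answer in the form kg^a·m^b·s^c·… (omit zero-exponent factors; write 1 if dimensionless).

s⁻¹·cd

lm = cd.
Bq = s⁻¹.
Combining: lm·Bq = cd · s⁻¹ = s⁻¹·cd.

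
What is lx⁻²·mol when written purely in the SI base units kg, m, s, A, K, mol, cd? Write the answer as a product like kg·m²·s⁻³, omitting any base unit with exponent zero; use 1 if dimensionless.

m⁴·mol·cd⁻²

lx = m⁻²·cd.
So lx⁻² = m⁴·cd⁻².
Combining: lx⁻²·mol = (m⁴·cd⁻²) · mol = m⁴·mol·cd⁻².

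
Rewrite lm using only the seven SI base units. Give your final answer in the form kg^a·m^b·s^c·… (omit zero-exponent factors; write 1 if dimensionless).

lm = cd·sr = cd (luminous flux; sr is dimensionless).

cd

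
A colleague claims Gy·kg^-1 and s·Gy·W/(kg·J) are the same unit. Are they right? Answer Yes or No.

Yes

Left side:
  Gy = J/kg (absorbed dose = energy per mass),
      = m²·s⁻².
  Combining: Gy·kg⁻¹ = (m²·s⁻²) · kg⁻¹ = kg⁻¹·m²·s⁻².
Right side:
  Gy = m²·s⁻².
  J = kg·m²·s⁻².
  So J⁻¹ = kg⁻¹·m⁻²·s².
  W = kg·m²·s⁻³.
  Combining: kg⁻¹·s·Gy·J⁻¹·W = kg⁻¹ · s · (m²·s⁻²) · (kg⁻¹·m⁻²·s²) · (kg·m²·s⁻³) = kg⁻¹·m²·s⁻².
Both reduce to kg⁻¹·m²·s⁻².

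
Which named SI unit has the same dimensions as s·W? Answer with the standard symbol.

W = J/s (power = energy per time),
    = kg·m²·s⁻³.
Combining: s·W = s · (kg·m²·s⁻³) = kg·m²·s⁻².
kg·m²·s⁻² is the base-SI form of the joule.

J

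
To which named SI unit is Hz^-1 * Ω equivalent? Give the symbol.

Hz = s⁻¹.
So Hz⁻¹ = s.
Ω = kg·m²·s⁻³·A⁻².
Combining: Hz⁻¹·Ω = s · (kg·m²·s⁻³·A⁻²) = kg·m²·s⁻²·A⁻².
kg·m²·s⁻²·A⁻² is the base-SI form of the henry.

H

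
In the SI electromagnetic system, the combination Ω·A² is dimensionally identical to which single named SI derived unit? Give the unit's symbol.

Ω = V/A (resistance = voltage per current),
    = kg·m²·s⁻³·A⁻².
Combining: Ω·A² = (kg·m²·s⁻³·A⁻²) · A² = kg·m²·s⁻³.
kg·m²·s⁻³ is the base-SI form of the watt.

W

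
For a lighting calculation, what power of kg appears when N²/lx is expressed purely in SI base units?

2

lx = m⁻²·cd.
So lx⁻¹ = m²·cd⁻¹.
N = kg·m·s⁻².
So N² = kg²·m²·s⁻⁴.
Combining: lx⁻¹·N² = (m²·cd⁻¹) · (kg²·m²·s⁻⁴) = kg²·m⁴·s⁻⁴·cd⁻¹.
The exponent of kg is 2.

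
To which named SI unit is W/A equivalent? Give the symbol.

W = kg·m²·s⁻³.
Combining: W·A⁻¹ = (kg·m²·s⁻³) · A⁻¹ = kg·m²·s⁻³·A⁻¹.
kg·m²·s⁻³·A⁻¹ is the base-SI form of the volt.

V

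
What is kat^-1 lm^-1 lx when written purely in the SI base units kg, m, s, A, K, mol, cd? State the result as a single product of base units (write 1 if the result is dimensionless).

kat = mol/s = s⁻¹·mol (catalytic activity).
So kat⁻¹ = s·mol⁻¹.
lm = cd·sr = cd (luminous flux; sr is dimensionless).
So lm⁻¹ = cd⁻¹.
lx = lm/m² (illuminance = luminous flux per area),
    = m⁻²·cd.
Combining: kat⁻¹·lm⁻¹·lx = (s·mol⁻¹) · cd⁻¹ · (m⁻²·cd) = m⁻²·s·mol⁻¹.

m⁻²·s·mol⁻¹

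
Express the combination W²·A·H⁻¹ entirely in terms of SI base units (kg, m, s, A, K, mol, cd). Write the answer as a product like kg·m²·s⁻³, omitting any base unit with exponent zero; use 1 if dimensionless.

kg·m²·s⁻⁴·A³

W = J/s (power = energy per time),
    = kg·m²·s⁻³.
So W² = kg²·m⁴·s⁻⁶.
H = Wb/A (inductance = flux per current),
    = kg·m²·s⁻²·A⁻².
So H⁻¹ = kg⁻¹·m⁻²·s²·A².
Combining: W²·A·H⁻¹ = (kg²·m⁴·s⁻⁶) · A · (kg⁻¹·m⁻²·s²·A²) = kg·m²·s⁻⁴·A³.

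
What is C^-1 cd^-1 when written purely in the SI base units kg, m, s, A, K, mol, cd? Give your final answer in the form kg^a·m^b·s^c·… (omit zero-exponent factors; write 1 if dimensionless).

C = A·s = s·A (charge = current × time).
So C⁻¹ = s⁻¹·A⁻¹.
Combining: C⁻¹·cd⁻¹ = (s⁻¹·A⁻¹) · cd⁻¹ = s⁻¹·A⁻¹·cd⁻¹.

s⁻¹·A⁻¹·cd⁻¹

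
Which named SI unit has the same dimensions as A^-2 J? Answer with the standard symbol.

H

J = kg·m²·s⁻².
Combining: A⁻²·J = A⁻² · (kg·m²·s⁻²) = kg·m²·s⁻²·A⁻².
kg·m²·s⁻²·A⁻² is the base-SI form of the henry.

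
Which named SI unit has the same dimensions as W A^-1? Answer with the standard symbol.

V

W = J/s (power = energy per time),
    = kg·m²·s⁻³.
Combining: W·A⁻¹ = (kg·m²·s⁻³) · A⁻¹ = kg·m²·s⁻³·A⁻¹.
kg·m²·s⁻³·A⁻¹ is the base-SI form of the volt.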